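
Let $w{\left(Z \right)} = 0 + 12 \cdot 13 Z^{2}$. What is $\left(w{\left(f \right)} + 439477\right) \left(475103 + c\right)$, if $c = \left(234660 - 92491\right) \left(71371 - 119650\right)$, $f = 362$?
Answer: $-143321813752334368$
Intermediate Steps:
$c = -6863777151$ ($c = 142169 \left(-48279\right) = -6863777151$)
$w{\left(Z \right)} = 156 Z^{2}$ ($w{\left(Z \right)} = 0 + 156 Z^{2} = 156 Z^{2}$)
$\left(w{\left(f \right)} + 439477\right) \left(475103 + c\right) = \left(156 \cdot 362^{2} + 439477\right) \left(475103 - 6863777151\right) = \left(156 \cdot 131044 + 439477\right) \left(-6863302048\right) = \left(20442864 + 439477\right) \left(-6863302048\right) = 20882341 \left(-6863302048\right) = -143321813752334368$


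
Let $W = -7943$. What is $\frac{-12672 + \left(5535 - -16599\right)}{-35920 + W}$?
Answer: $- \frac{3154}{14621} \approx -0.21572$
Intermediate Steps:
$\frac{-12672 + \left(5535 - -16599\right)}{-35920 + W} = \frac{-12672 + \left(5535 - -16599\right)}{-35920 - 7943} = \frac{-12672 + \left(5535 + 16599\right)}{-43863} = \left(-12672 + 22134\right) \left(- \frac{1}{43863}\right) = 9462 \left(- \frac{1}{43863}\right) = - \frac{3154}{14621}$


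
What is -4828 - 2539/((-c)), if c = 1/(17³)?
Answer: 12469279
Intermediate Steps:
c = 1/4913 ≈ 0.00020354
-4828 - 2539/((-c)) = -4828 - 2539/((-1*1/4913)) = -4828 - 2539/(-1/4913) = -4828 - 2539*(-4913) = -4828 - 1*(-12474107) = -4828 + 12474107 = 12469279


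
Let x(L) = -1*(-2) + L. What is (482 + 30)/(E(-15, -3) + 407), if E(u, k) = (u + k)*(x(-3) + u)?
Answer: 512/695 ≈ 0.73669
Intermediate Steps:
x(L) = 2 + L
E(u, k) = (-1 + u)*(k + u) (E(u, k) = (u + k)*((2 - 3) + u) = (k + u)*(-1 + u) = (-1 + u)*(k + u))
(482 + 30)/(E(-15, -3) + 407) = (482 + 30)/(((-15)² - 1*(-3) - 1*(-15) - 3*(-15)) + 407) = 512/((225 + 3 + 15 + 45) + 407) = 512/(288 + 407) = 512/695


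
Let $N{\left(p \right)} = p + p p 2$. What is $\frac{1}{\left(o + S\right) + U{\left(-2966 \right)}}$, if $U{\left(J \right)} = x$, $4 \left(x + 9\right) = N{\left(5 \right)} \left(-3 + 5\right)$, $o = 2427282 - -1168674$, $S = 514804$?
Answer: $\frac{2}{8221557} \approx 2.4326 \cdot 10^{-7}$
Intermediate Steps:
$o = 3595956$ ($o = 2427282 + 1168674 = 3595956$)
$N{\left(p \right)} = p + 2 p^{2}$ ($N{\left(p \right)} = p + p^{2} \cdot 2 = p + 2 p^{2}$)
$x = \frac{37}{2}$ ($x = -9 + \frac{5 \left(1 + 2 \cdot 5\right) \left(-3 + 5\right)}{4} = -9 + \frac{5 \left(1 + 10\right) 2}{4} = -9 + \frac{5 \cdot 11 \cdot 2}{4} = -9 + \frac{55 \cdot 2}{4} = -9 + \frac{1}{4} \cdot 110 = -9 + \frac{55}{2} = \frac{37}{2} \approx 18.5$)
$U{\left(J \right)} = \frac{37}{2}$
$\frac{1}{\left(o + S\right) + U{\left(-2966 \right)}} = \frac{1}{\left(3595956 + 514804\right) + \frac{37}{2}} = \frac{1}{4110760 + \frac{37}{2}} = \frac{1}{\frac{8221557}{2}} = \frac{2}{8221557}$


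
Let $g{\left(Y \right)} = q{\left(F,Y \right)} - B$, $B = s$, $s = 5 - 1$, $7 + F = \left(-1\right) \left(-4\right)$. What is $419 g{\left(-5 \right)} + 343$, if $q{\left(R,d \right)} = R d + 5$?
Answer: $7047$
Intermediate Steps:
$F = -3$ ($F = -7 - -4 = -7 + 4 = -3$)
$s = 4$ ($s = 5 - 1 = 4$)
$q{\left(R,d \right)} = 5 + R d$
$B = 4$
$g{\left(Y \right)} = 1 - 3 Y$ ($g{\left(Y \right)} = \left(5 - 3 Y\right) - 4 = 1 - 3 Y$)
$419 g{\left(-5 \right)} + 343 = 419 \left(1 - -15\right) + 343 = 419 \left(1 + 15\right) + 343 = 419 \cdot 16 + 343 = 6704 + 343 = 7047$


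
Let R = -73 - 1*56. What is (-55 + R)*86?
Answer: -15824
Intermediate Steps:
R = -129 (R = -73 - 56 = -129)
(-55 + R)*86 = (-55 - 129)*86 = -184*86 = -15824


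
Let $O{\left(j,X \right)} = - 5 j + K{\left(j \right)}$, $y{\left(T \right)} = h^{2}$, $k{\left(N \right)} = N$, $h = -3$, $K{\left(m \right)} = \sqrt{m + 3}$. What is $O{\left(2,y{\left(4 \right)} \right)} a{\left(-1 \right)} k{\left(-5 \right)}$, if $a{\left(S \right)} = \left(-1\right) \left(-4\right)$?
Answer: $200 - 20 \sqrt{5} \approx 155.28$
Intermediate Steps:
$a{\left(S \right)} = 4$
$K{\left(m \right)} = \sqrt{3 + m}$
$y{\left(T \right)} = 9$ ($y{\left(T \right)} = \left(-3\right)^{2} = 9$)
$O{\left(j,X \right)} = \sqrt{3 + j} - 5 j$ ($O{\left(j,X \right)} = - 5 j + \sqrt{3 + j} = \sqrt{3 + j} - 5 j$)
$O{\left(2,y{\left(4 \right)} \right)} a{\left(-1 \right)} k{\left(-5 \right)} = \left(\sqrt{3 + 2} - 10\right) 4 \left(-5\right) = \left(\sqrt{5} - 10\right) 4 \left(-5\right) = \left(-10 + \sqrt{5}\right) 4 \left(-5\right) = \left(-40 + 4 \sqrt{5}\right) \left(-5\right) = 200 - 20 \sqrt{5}$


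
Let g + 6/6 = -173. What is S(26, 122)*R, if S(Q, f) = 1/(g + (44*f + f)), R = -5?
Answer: -5/5316 ≈ -0.00094056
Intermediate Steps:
g = -174 (g = -1 - 173 = -174)
S(Q, f) = 1/(-174 + 45*f) (S(Q, f) = 1/(-174 + (44*f + f)) = 1/(-174 + 45*f))
S(26, 122)*R = (1/(3*(-58 + 15*122)))*(-5) = (1/(3*(-58 + 1830)))*(-5) = ((1/3)/1772)*(-5) = ((1/3)*(1/1772))*(-5) = (1/5316)*(-5) = -5/5316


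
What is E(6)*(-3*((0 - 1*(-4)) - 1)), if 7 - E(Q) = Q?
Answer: -9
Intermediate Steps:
E(Q) = 7 - Q
E(6)*(-3*((0 - 1*(-4)) - 1)) = (7 - 1*6)*(-3*((0 - 1*(-4)) - 1)) = (7 - 6)*(-3*((0 + 4) - 1)) = 1*(-3*(4 - 1)) = 1*(-3*3) = 1*(-9) = -9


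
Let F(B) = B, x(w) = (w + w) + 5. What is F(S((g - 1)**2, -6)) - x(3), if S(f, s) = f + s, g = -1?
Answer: -13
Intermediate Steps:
x(w) = 5 + 2*w (x(w) = 2*w + 5 = 5 + 2*w)
F(S((g - 1)**2, -6)) - x(3) = ((-1 - 1)**2 - 6) - (5 + 2*3) = ((-2)**2 - 6) - (5 + 6) = (4 - 6) - 1*11 = -2 - 11 = -13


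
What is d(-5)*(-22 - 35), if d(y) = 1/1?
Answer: -57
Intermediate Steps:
d(y) = 1
d(-5)*(-22 - 35) = 1*(-22 - 35) = 1*(-57) = -57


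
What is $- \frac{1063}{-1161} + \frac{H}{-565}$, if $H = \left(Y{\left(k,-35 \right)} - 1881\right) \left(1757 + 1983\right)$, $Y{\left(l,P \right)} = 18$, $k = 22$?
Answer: $\frac{1618001483}{131193} \approx 12333.0$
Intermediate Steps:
$H = -6967620$ ($H = \left(18 - 1881\right) \left(1757 + 1983\right) = \left(-1863\right) 3740 = -6967620$)
$- \frac{1063}{-1161} + \frac{H}{-565} = - \frac{1063}{-1161} - \frac{6967620}{-565} = \left(-1063\right) \left(- \frac{1}{1161}\right) - - \frac{1393524}{113} = \frac{1063}{1161} + \frac{1393524}{113} = \frac{1618001483}{131193}$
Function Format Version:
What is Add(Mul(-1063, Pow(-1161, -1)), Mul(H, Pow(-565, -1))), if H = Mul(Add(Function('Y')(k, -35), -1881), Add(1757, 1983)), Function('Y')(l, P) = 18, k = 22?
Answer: Rational(1618001483, 131193) ≈ 12333.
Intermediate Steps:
H = -6967620 (H = Mul(Add(18, -1881), Add(1757, 1983)) = Mul(-1863, 3740) = -6967620)
Add(Mul(-1063, Pow(-1161, -1)), Mul(H, Pow(-565, -1))) = Add(Mul(-1063, Pow(-1161, -1)), Mul(-6967620, Pow(-565, -1))) = Add(Mul(-1063, Rational(-1, 1161)), Mul(-6967620, Rational(-1, 565))) = Add(Rational(1063, 1161), Rational(1393524, 113)) = Rational(1618001483, 131193)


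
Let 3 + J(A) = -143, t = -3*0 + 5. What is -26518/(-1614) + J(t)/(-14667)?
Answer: 64862525/3945423 ≈ 16.440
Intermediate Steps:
t = 5 (t = 0 + 5 = 5)
J(A) = -146 (J(A) = -3 - 143 = -146)
-26518/(-1614) + J(t)/(-14667) = -26518/(-1614) - 146/(-14667) = -26518*(-1/1614) - 146*(-1/14667) = 13259/807 + 146/14667 = 64862525/3945423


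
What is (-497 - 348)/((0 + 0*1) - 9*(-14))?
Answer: -845/126 ≈ -6.7064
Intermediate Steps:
(-497 - 348)/((0 + 0*1) - 9*(-14)) = -845/((0 + 0) + 126) = -845/(0 + 126) = -845/126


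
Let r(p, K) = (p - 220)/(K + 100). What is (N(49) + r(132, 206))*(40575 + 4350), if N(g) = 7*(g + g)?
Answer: 1571087150/51 ≈ 3.0806e+7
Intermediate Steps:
r(p, K) = (-220 + p)/(100 + K)
N(g) = 14*g (N(g) = 7*(2*g) = 14*g)
(N(49) + r(132, 206))*(40575 + 4350) = (14*49 + (-220 + 132)/(100 + 206))*(40575 + 4350) = (686 - 88/306)*44925 = (686 + (1/306)*(-88))*44925 = (686 - 44/153)*44925 = (104914/153)*44925 = 1571087150/51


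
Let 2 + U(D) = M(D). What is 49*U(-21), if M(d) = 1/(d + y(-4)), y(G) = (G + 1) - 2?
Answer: -2597/26 ≈ -99.885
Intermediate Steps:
y(G) = -1 + G (y(G) = (1 + G) - 2 = -1 + G)
M(d) = 1/(-5 + d) (M(d) = 1/(d + (-1 - 4)) = 1/(d - 5) = 1/(-5 + d))
U(D) = -2 + 1/(-5 + D)
49*U(-21) = 49*((11 - 2*(-21))/(-5 - 21)) = 49*((11 + 42)/(-26)) = 49*(-1/26*53) = 49*(-53/26) = -2597/26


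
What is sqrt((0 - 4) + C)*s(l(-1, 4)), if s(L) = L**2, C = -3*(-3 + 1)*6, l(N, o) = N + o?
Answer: 36*sqrt(2) ≈ 50.912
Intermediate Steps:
C = 36 (C = -3*(-2)*6 = 6*6 = 36)
sqrt((0 - 4) + C)*s(l(-1, 4)) = sqrt((0 - 4) + 36)*(-1 + 4)**2 = sqrt(-4 + 36)*3**2 = sqrt(32)*9 = (4*sqrt(2))*9 = 36*sqrt(2)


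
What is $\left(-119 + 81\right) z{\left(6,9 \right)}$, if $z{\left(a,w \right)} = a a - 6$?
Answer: $-1140$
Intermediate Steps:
$z{\left(a,w \right)} = -6 + a^{2}$ ($z{\left(a,w \right)} = a^{2} - 6 = -6 + a^{2}$)
$\left(-119 + 81\right) z{\left(6,9 \right)} = \left(-119 + 81\right) \left(-6 + 6^{2}\right) = - 38 \left(-6 + 36\right) = \left(-38\right) 30 = -1140$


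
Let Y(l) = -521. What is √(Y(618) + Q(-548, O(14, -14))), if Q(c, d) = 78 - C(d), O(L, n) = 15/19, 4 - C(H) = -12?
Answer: 3*I*√51 ≈ 21.424*I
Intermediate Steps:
C(H) = 16 (C(H) = 4 - 1*(-12) = 4 + 12 = 16)
O(L, n) = 15/19 (O(L, n) = 15*(1/19) = 15/19)
Q(c, d) = 62 (Q(c, d) = 78 - 1*16 = 78 - 16 = 62)
√(Y(618) + Q(-548, O(14, -14))) = √(-521 + 62) = √(-459) = 3*I*√51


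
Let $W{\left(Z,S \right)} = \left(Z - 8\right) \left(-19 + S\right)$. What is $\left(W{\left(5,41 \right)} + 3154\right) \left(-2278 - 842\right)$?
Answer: $-9634560$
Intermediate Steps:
$W{\left(Z,S \right)} = \left(-19 + S\right) \left(-8 + Z\right)$ ($W{\left(Z,S \right)} = \left(-8 + Z\right) \left(-19 + S\right) = \left(-19 + S\right) \left(-8 + Z\right)$)
$\left(W{\left(5,41 \right)} + 3154\right) \left(-2278 - 842\right) = \left(\left(152 - 95 - 328 + 41 \cdot 5\right) + 3154\right) \left(-2278 - 842\right) = \left(\left(152 - 95 - 328 + 205\right) + 3154\right) \left(-3120\right) = \left(-66 + 3154\right) \left(-3120\right) = 3088 \left(-3120\right) = -9634560$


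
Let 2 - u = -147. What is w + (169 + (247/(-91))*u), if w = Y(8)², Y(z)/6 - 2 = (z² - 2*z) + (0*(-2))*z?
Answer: 628352/7 ≈ 89765.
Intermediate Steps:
u = 149 (u = 2 - 1*(-147) = 2 + 147 = 149)
Y(z) = 12 - 12*z + 6*z² (Y(z) = 12 + 6*((z² - 2*z) + (0*(-2))*z) = 12 + 6*((z² - 2*z) + 0*z) = 12 + 6*((z² - 2*z) + 0) = 12 + 6*(z² - 2*z) = 12 + (-12*z + 6*z²) = 12 - 12*z + 6*z²)
w = 90000 (w = (12 - 12*8 + 6*8²)² = (12 - 96 + 6*64)² = (12 - 96 + 384)² = 300² = 90000)
w + (169 + (247/(-91))*u) = 90000 + (169 + (247/(-91))*149) = 90000 + (169 + (247*(-1/91))*149) = 90000 + (169 - 19/7*149) = 90000 + (169 - 2831/7) = 90000 - 1648/7 = 628352/7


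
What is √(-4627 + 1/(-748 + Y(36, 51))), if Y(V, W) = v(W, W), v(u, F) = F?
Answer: 2*I*√561959735/697 ≈ 68.022*I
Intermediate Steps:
Y(V, W) = W
√(-4627 + 1/(-748 + Y(36, 51))) = √(-4627 + 1/(-748 + 51)) = √(-4627 + 1/(-697)) = √(-4627 - 1/697) = √(-3225020/697) = 2*I*√561959735/697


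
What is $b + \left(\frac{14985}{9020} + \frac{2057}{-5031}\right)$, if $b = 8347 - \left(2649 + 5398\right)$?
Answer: $\frac{2734144279}{9075924} \approx 301.25$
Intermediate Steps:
$b = 300$ ($b = 8347 - 8047 = 300$)
$b + \left(\frac{14985}{9020} + \frac{2057}{-5031}\right) = 300 + \left(\frac{14985}{9020} + \frac{2057}{-5031}\right) = 300 + \left(14985 \cdot \frac{1}{9020} + 2057 \left(- \frac{1}{5031}\right)\right) = 300 + \left(\frac{2997}{1804} - \frac{2057}{5031}\right) = 300 + \frac{11367079}{9075924} = \frac{2734144279}{9075924}$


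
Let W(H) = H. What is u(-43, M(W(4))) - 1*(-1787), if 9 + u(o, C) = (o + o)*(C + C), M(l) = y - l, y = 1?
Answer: 2294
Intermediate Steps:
M(l) = 1 - l
u(o, C) = -9 + 4*C*o (u(o, C) = -9 + (o + o)*(C + C) = -9 + (2*o)*(2*C) = -9 + 4*C*o)
u(-43, M(W(4))) - 1*(-1787) = (-9 + 4*(1 - 1*4)*(-43)) - 1*(-1787) = (-9 + 4*(1 - 4)*(-43)) + 1787 = (-9 + 4*(-3)*(-43)) + 1787 = (-9 + 516) + 1787 = 507 + 1787 = 2294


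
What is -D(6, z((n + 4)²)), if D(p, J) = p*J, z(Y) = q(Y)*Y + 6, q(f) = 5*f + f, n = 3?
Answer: -86472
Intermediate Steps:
q(f) = 6*f
z(Y) = 6 + 6*Y² (z(Y) = (6*Y)*Y + 6 = 6*Y² + 6 = 6 + 6*Y²)
D(p, J) = J*p
-D(6, z((n + 4)²)) = -(6 + 6*((3 + 4)²)²)*6 = -(6 + 6*(7²)²)*6 = -(6 + 6*49²)*6 = -(6 + 6*2401)*6 = -(6 + 14406)*6 = -14412*6 = -1*86472 = -86472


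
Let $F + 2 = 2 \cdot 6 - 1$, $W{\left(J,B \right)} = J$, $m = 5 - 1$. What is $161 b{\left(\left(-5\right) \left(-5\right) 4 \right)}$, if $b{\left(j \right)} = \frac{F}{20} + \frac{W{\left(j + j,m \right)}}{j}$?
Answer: $\frac{7889}{20} \approx 394.45$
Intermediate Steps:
$m = 4$ ($m = 5 - 1 = 4$)
$F = 9$ ($F = -2 + \left(2 \cdot 6 - 1\right) = -2 + \left(12 - 1\right) = -2 + 11 = 9$)
$b{\left(j \right)} = \frac{49}{20}$ ($b{\left(j \right)} = \frac{9}{20} + \frac{j + j}{j} = 9 \cdot \frac{1}{20} + \frac{2 j}{j} = \frac{9}{20} + 2 = \frac{49}{20}$)
$161 b{\left(\left(-5\right) \left(-5\right) 4 \right)} = 161 \cdot \frac{49}{20} = \frac{7889}{20}$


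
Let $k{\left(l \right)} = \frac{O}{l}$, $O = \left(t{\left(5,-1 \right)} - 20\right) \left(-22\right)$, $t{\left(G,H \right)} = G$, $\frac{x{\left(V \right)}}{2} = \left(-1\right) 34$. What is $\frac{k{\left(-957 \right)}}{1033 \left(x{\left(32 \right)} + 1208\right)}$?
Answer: $- \frac{1}{3415098} \approx -2.9282 \cdot 10^{-7}$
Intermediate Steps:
$x{\left(V \right)} = -68$ ($x{\left(V \right)} = 2 \left(\left(-1\right) 34\right) = 2 \left(-34\right) = -68$)
$O = 330$ ($O = \left(5 - 20\right) \left(-22\right) = \left(-15\right) \left(-22\right) = 330$)
$k{\left(l \right)} = \frac{330}{l}$
$\frac{k{\left(-957 \right)}}{1033 \left(x{\left(32 \right)} + 1208\right)} = \frac{330 \frac{1}{-957}}{1033 \left(-68 + 1208\right)} = \frac{330 \left(- \frac{1}{957}\right)}{1033 \cdot 1140} = - \frac{10}{29 \cdot 1177620} = \left(- \frac{10}{29}\right) \frac{1}{1177620} = - \frac{1}{3415098}$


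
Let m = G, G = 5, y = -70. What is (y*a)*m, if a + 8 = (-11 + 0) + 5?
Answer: 4900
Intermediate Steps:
m = 5
a = -14 (a = -8 + ((-11 + 0) + 5) = -8 + (-11 + 5) = -8 - 6 = -14)
(y*a)*m = -70*(-14)*5 = 980*5 = 4900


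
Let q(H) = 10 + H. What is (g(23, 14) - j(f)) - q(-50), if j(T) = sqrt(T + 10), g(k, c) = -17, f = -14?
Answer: 23 - 2*I ≈ 23.0 - 2.0*I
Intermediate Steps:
j(T) = sqrt(10 + T)
(g(23, 14) - j(f)) - q(-50) = (-17 - sqrt(10 - 14)) - (10 - 50) = (-17 - sqrt(-4)) - 1*(-40) = (-17 - 2*I) + 40 = 23 - 2*I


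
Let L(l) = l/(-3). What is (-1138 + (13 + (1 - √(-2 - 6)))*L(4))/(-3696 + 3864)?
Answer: -1735/252 + I*√2/63 ≈ -6.8849 + 0.022448*I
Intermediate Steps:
L(l) = -l/3 (L(l) = l*(-⅓) = -l/3)
(-1138 + (13 + (1 - √(-2 - 6)))*L(4))/(-3696 + 3864) = (-1138 + (13 + (1 - √(-2 - 6)))*(-⅓*4))/(-3696 + 3864) = (-1138 + (13 + (1 - √(-8)))*(-4/3))/168 = (-1138 + (13 + (1 - 2*I*√2))*(-4/3))*(1/168) = (-1138 + (14 - 2*I*√2)*(-4/3))*(1/168) = (-1138 + (-56/3 + 8*I*√2/3))*(1/168) = (-3470/3 + 8*I*√2/3)*(1/168) = -1735/252 + I*√2/63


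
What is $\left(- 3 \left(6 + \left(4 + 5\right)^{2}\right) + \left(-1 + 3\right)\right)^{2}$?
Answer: $67081$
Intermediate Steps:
$\left(- 3 \left(6 + \left(4 + 5\right)^{2}\right) + \left(-1 + 3\right)\right)^{2} = \left(- 3 \left(6 + 9^{2}\right) + 2\right)^{2} = \left(- 3 \left(6 + 81\right) + 2\right)^{2} = \left(\left(-3\right) 87 + 2\right)^{2} = \left(-261 + 2\right)^{2} = \left(-259\right)^{2} = 67081$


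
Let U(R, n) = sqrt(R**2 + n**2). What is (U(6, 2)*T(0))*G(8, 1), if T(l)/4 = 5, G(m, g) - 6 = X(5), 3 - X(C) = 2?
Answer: 280*sqrt(10) ≈ 885.44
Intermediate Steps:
X(C) = 1 (X(C) = 3 - 1*2 = 3 - 2 = 1)
G(m, g) = 7 (G(m, g) = 6 + 1 = 7)
T(l) = 20 (T(l) = 4*5 = 20)
(U(6, 2)*T(0))*G(8, 1) = (sqrt(6**2 + 2**2)*20)*7 = (sqrt(36 + 4)*20)*7 = (sqrt(40)*20)*7 = ((2*sqrt(10))*20)*7 = (40*sqrt(10))*7 = 280*sqrt(10)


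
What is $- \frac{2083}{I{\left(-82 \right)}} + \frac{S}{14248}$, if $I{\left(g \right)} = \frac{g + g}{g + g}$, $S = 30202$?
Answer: $- \frac{14824191}{7124} \approx -2080.9$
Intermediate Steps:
$I{\left(g \right)} = 1$ ($I{\left(g \right)} = \frac{2 g}{2 g} = 2 g \frac{1}{2 g} = 1$)
$- \frac{2083}{I{\left(-82 \right)}} + \frac{S}{14248} = - \frac{2083}{1} + \frac{30202}{14248} = \left(-2083\right) 1 + 30202 \cdot \frac{1}{14248} = -2083 + \frac{15101}{7124} = - \frac{14824191}{7124}$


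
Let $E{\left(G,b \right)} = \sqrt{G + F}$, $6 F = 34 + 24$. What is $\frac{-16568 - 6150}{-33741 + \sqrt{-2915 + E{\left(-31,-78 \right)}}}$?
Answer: $\frac{68154}{101223 - \sqrt{3} \sqrt{-8745 + 8 i \sqrt{3}}} \approx 0.6733 + 0.0010774 i$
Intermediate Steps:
$F = \frac{29}{3}$ ($F = \frac{34 + 24}{6} = \frac{1}{6} \cdot 58 = \frac{29}{3} \approx 9.6667$)
$E{\left(G,b \right)} = \sqrt{\frac{29}{3} + G}$ ($E{\left(G,b \right)} = \sqrt{G + \frac{29}{3}} = \sqrt{\frac{29}{3} + G}$)
$\frac{-16568 - 6150}{-33741 + \sqrt{-2915 + E{\left(-31,-78 \right)}}} = \frac{-16568 - 6150}{-33741 + \sqrt{-2915 + \frac{\sqrt{87 + 9 \left(-31\right)}}{3}}} = - \frac{22718}{-33741 + \sqrt{-2915 + \frac{\sqrt{87 - 279}}{3}}} = - \frac{22718}{-33741 + \sqrt{-2915 + \frac{\sqrt{-192}}{3}}} = - \frac{22718}{-33741 + \sqrt{-2915 + \frac{8 i \sqrt{3}}{3}}}$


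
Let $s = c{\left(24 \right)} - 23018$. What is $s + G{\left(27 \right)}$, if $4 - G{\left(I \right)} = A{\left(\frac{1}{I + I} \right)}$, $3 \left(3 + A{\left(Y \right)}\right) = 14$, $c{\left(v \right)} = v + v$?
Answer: $- \frac{68903}{3} \approx -22968.0$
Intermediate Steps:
$c{\left(v \right)} = 2 v$
$A{\left(Y \right)} = \frac{5}{3}$ ($A{\left(Y \right)} = -3 + \frac{1}{3} \cdot 14 = -3 + \frac{14}{3} = \frac{5}{3}$)
$G{\left(I \right)} = \frac{7}{3}$ ($G{\left(I \right)} = 4 - \frac{5}{3} = \frac{7}{3}$)
$s = -22970$ ($s = 2 \cdot 24 - 23018 = 48 - 23018 = -22970$)
$s + G{\left(27 \right)} = -22970 + \frac{7}{3} = - \frac{68903}{3}$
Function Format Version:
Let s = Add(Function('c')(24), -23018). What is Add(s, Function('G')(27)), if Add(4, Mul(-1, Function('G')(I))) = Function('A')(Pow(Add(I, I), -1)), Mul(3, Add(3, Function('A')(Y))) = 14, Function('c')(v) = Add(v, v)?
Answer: Rational(-68903, 3) ≈ -22968.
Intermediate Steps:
Function('c')(v) = Mul(2, v)
Function('A')(Y) = Rational(5, 3) (Function('A')(Y) = Add(-3, Mul(Rational(1, 3), 14)) = Add(-3, Rational(14, 3)) = Rational(5, 3))
Function('G')(I) = Rational(7, 3) (Function('G')(I) = Add(4, Mul(-1, Rational(5, 3))) = Add(4, Rational(-5, 3)) = Rational(7, 3))
s = -22970 (s = Add(Mul(2, 24), -23018) = Add(48, -23018) = -22970)
Add(s, Function('G')(27)) = Add(-22970, Rational(7, 3)) = Rational(-68903, 3)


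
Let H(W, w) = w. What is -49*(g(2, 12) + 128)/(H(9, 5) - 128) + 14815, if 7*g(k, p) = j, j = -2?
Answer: 609501/41 ≈ 14866.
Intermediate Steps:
g(k, p) = -2/7 (g(k, p) = (⅐)*(-2) = -2/7)
-49*(g(2, 12) + 128)/(H(9, 5) - 128) + 14815 = -49*(-2/7 + 128)/(5 - 128) + 14815 = -6258/(-123) + 14815 = -6258*(-1)/123 + 14815 = -49*(-298/287) + 14815 = 2086/41 + 14815 = 609501/41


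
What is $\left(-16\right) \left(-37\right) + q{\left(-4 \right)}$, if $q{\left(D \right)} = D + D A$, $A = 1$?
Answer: $584$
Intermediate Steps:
$q{\left(D \right)} = 2 D$ ($q{\left(D \right)} = D + D 1 = D + D = 2 D$)
$\left(-16\right) \left(-37\right) + q{\left(-4 \right)} = \left(-16\right) \left(-37\right) + 2 \left(-4\right) = 592 - 8 = 584$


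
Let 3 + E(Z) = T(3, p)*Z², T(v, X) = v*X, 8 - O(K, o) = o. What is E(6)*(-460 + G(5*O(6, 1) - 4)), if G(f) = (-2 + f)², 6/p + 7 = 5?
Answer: -124587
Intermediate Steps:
p = -3 (p = 6/(-7 + 5) = 6/(-2) = 6*(-½) = -3)
O(K, o) = 8 - o
T(v, X) = X*v
E(Z) = -3 - 9*Z² (E(Z) = -3 + (-3*3)*Z² = -3 - 9*Z²)
E(6)*(-460 + G(5*O(6, 1) - 4)) = (-3 - 9*6²)*(-460 + (-2 + (5*(8 - 1*1) - 4))²) = (-3 - 9*36)*(-460 + (-2 + (5*(8 - 1) - 4))²) = (-3 - 324)*(-460 + (-2 + (5*7 - 4))²) = -327*(-460 + (-2 + (35 - 4))²) = -327*(-460 + (-2 + 31)²) = -327*(-460 + 29²) = -327*(-460 + 841) = -327*381 = -124587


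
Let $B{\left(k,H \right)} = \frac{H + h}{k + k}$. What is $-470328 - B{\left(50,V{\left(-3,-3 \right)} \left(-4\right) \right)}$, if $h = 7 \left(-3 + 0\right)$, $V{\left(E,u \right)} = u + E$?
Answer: $- \frac{47032803}{100} \approx -4.7033 \cdot 10^{5}$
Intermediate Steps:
$V{\left(E,u \right)} = E + u$
$h = -21$ ($h = 7 \left(-3\right) = -21$)
$B{\left(k,H \right)} = \frac{-21 + H}{2 k}$ ($B{\left(k,H \right)} = \frac{H - 21}{k + k} = \frac{-21 + H}{2 k}$)
$-470328 - B{\left(50,V{\left(-3,-3 \right)} \left(-4\right) \right)} = -470328 - \frac{-21 + \left(-3 - 3\right) \left(-4\right)}{2 \cdot 50} = -470328 - \frac{1}{2} \cdot \frac{1}{50} \left(-21 - -24\right) = -470328 - \frac{1}{2} \cdot \frac{1}{50} \left(-21 + 24\right) = -470328 - \frac{1}{2} \cdot \frac{1}{50} \cdot 3 = -470328 - \frac{3}{100} = - \frac{47032803}{100}$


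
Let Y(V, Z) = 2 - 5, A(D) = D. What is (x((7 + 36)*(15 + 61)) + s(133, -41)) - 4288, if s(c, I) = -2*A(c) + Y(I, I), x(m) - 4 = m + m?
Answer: 1983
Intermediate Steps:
Y(V, Z) = -3
x(m) = 4 + 2*m (x(m) = 4 + (m + m) = 4 + 2*m)
s(c, I) = -3 - 2*c (s(c, I) = -2*c - 3 = -3 - 2*c)
(x((7 + 36)*(15 + 61)) + s(133, -41)) - 4288 = ((4 + 2*((7 + 36)*(15 + 61))) + (-3 - 2*133)) - 4288 = ((4 + 2*(43*76)) + (-3 - 266)) - 4288 = ((4 + 2*3268) - 269) - 4288 = ((4 + 6536) - 269) - 4288 = (6540 - 269) - 4288 = 6271 - 4288 = 1983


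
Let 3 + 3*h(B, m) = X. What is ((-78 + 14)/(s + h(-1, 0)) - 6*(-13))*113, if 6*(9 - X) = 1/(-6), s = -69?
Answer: 64550346/7235 ≈ 8922.0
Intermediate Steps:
X = 325/36 (X = 9 - ⅙/(-6) = 9 - ⅙*(-⅙) = 9 + 1/36 = 325/36 ≈ 9.0278)
h(B, m) = 217/108 (h(B, m) = -1 + (⅓)*(325/36) = -1 + 325/108 = 217/108)
((-78 + 14)/(s + h(-1, 0)) - 6*(-13))*113 = ((-78 + 14)/(-69 + 217/108) - 6*(-13))*113 = (-64/(-7235/108) + 78)*113 = (-64*(-108/7235) + 78)*113 = (6912/7235 + 78)*113 = (571242/7235)*113 = 64550346/7235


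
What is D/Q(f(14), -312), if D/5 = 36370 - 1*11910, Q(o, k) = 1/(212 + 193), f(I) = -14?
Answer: 49531500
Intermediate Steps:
Q(o, k) = 1/405
D = 122300 (D = 5*(36370 - 1*11910) = 5*(36370 - 11910) = 5*24460 = 122300)
D/Q(f(14), -312) = 122300/(1/405) = 122300*405 = 49531500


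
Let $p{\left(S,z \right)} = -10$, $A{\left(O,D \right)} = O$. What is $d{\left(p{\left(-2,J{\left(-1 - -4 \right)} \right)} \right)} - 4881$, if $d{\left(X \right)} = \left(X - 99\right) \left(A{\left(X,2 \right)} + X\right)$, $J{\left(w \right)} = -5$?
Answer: $-2701$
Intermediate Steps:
$d{\left(X \right)} = 2 X \left(-99 + X\right)$ ($d{\left(X \right)} = \left(X - 99\right) \left(X + X\right) = \left(-99 + X\right) 2 X = 2 X \left(-99 + X\right)$)
$d{\left(p{\left(-2,J{\left(-1 - -4 \right)} \right)} \right)} - 4881 = 2 \left(-10\right) \left(-99 - 10\right) - 4881 = 2 \left(-10\right) \left(-109\right) - 4881 = 2180 - 4881 = -2701$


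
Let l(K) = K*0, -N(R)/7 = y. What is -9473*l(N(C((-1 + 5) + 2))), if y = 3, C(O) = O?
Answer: 0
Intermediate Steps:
N(R) = -21 (N(R) = -7*3 = -21)
l(K) = 0
-9473*l(N(C((-1 + 5) + 2))) = -9473*0 = 0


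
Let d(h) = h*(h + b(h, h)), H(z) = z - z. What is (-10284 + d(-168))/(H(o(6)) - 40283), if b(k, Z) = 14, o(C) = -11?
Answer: -15588/40283 ≈ -0.38696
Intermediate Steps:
H(z) = 0
d(h) = h*(14 + h) (d(h) = h*(h + 14) = h*(14 + h))
(-10284 + d(-168))/(H(o(6)) - 40283) = (-10284 - 168*(14 - 168))/(0 - 40283) = (-10284 - 168*(-154))/(-40283) = (-10284 + 25872)*(-1/40283) = 15588*(-1/40283) = -15588/40283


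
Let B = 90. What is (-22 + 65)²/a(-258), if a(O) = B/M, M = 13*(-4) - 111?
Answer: -301387/90 ≈ -3348.7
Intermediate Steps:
M = -163 (M = -52 - 111 = -163)
a(O) = -90/163 (a(O) = 90/(-163) = 90*(-1/163) = -90/163)
(-22 + 65)²/a(-258) = (-22 + 65)²/(-90/163) = 43²*(-163/90) = 1849*(-163/90) = -301387/90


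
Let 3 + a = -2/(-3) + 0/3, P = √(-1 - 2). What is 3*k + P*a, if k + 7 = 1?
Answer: -18 - 7*I*√3/3 ≈ -18.0 - 4.0415*I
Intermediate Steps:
k = -6 (k = -7 + 1 = -6)
P = I*√3 (P = √(-3) = I*√3 ≈ 1.732*I)
a = -7/3 (a = -3 + (-2/(-3) + 0/3) = -3 + (-2*(-⅓) + 0*(⅓)) = -3 + (⅔ + 0) = -3 + ⅔ = -7/3 ≈ -2.3333)
3*k + P*a = 3*(-6) + (I*√3)*(-7/3) = -18 - 7*I*√3/3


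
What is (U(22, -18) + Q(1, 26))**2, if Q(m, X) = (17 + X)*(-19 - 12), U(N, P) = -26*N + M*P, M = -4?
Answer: 3359889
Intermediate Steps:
U(N, P) = -26*N - 4*P
Q(m, X) = -527 - 31*X (Q(m, X) = (17 + X)*(-31) = -527 - 31*X)
(U(22, -18) + Q(1, 26))**2 = ((-26*22 - 4*(-18)) + (-527 - 31*26))**2 = ((-572 + 72) + (-527 - 806))**2 = (-500 - 1333)**2 = (-1833)**2 = 3359889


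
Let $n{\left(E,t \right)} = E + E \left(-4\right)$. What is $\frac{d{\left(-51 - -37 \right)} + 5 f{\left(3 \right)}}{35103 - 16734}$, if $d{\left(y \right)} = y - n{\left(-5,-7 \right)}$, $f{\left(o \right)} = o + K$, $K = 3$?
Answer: $\frac{1}{18369} \approx 5.444 \cdot 10^{-5}$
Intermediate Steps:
$n{\left(E,t \right)} = - 3 E$ ($n{\left(E,t \right)} = E - 4 E = - 3 E$)
$f{\left(o \right)} = 3 + o$ ($f{\left(o \right)} = o + 3 = 3 + o$)
$d{\left(y \right)} = -15 + y$ ($d{\left(y \right)} = y - \left(-3\right) \left(-5\right) = y - 15 = -15 + y$)
$\frac{d{\left(-51 - -37 \right)} + 5 f{\left(3 \right)}}{35103 - 16734} = \frac{\left(-15 - 14\right) + 5 \left(3 + 3\right)}{35103 - 16734} = \frac{\left(-15 + \left(-51 + 37\right)\right) + 5 \cdot 6}{18369} = \left(\left(-15 - 14\right) + 30\right) \frac{1}{18369} = \left(-29 + 30\right) \frac{1}{18369} = 1 \cdot \frac{1}{18369} = \frac{1}{18369}$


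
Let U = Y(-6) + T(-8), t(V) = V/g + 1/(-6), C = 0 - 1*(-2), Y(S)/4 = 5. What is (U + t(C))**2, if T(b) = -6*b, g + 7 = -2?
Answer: 1481089/324 ≈ 4571.3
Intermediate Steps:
g = -9 (g = -7 - 2 = -9)
Y(S) = 20 (Y(S) = 4*5 = 20)
C = 2 (C = 0 + 2 = 2)
t(V) = -1/6 - V/9 (t(V) = V/(-9) + 1/(-6) = V*(-1/9) + 1*(-1/6) = -V/9 - 1/6 = -1/6 - V/9)
U = 68 (U = 20 - 6*(-8) = 20 + 48 = 68)
(U + t(C))**2 = (68 + (-1/6 - 1/9*2))**2 = (68 + (-1/6 - 2/9))**2 = (68 - 7/18)**2 = (1217/18)**2 = 1481089/324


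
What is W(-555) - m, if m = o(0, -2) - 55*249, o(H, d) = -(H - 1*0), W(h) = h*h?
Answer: 321720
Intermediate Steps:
W(h) = h**2
o(H, d) = -H (o(H, d) = -(H + 0) = -H)
m = -13695 (m = -1*0 - 55*249 = 0 - 13695 = -13695)
W(-555) - m = (-555)**2 - 1*(-13695) = 308025 + 13695 = 321720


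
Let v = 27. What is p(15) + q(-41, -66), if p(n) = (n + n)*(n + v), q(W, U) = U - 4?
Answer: 1190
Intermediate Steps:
q(W, U) = -4 + U
p(n) = 2*n*(27 + n) (p(n) = (n + n)*(n + 27) = (2*n)*(27 + n) = 2*n*(27 + n))
p(15) + q(-41, -66) = 2*15*(27 + 15) + (-4 - 66) = 2*15*42 - 70 = 1260 - 70 = 1190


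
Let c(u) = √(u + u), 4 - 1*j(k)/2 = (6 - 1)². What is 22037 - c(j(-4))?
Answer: 22037 - 2*I*√21 ≈ 22037.0 - 9.1651*I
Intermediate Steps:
j(k) = -42 (j(k) = 8 - 2*(6 - 1)² = 8 - 2*5² = 8 - 2*25 = 8 - 50 = -42)
c(u) = √2*√u (c(u) = √(2*u) = √2*√u)
22037 - c(j(-4)) = 22037 - √2*√(-42) = 22037 - √2*I*√42 = 22037 - 2*I*√21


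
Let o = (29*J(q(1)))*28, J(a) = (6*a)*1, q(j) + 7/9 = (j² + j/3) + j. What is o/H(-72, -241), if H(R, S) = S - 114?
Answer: -22736/1065 ≈ -21.348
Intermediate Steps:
q(j) = -7/9 + j² + 4*j/3 (q(j) = -7/9 + ((j² + j/3) + j) = -7/9 + (j² + 4*j/3) = -7/9 + j² + 4*j/3)
H(R, S) = -114 + S
J(a) = 6*a
o = 22736/3 (o = (29*(6*(-7/9 + 1² + (4/3)*1)))*28 = (29*(6*(-7/9 + 1 + 4/3)))*28 = (29*(6*(14/9)))*28 = (29*(28/3))*28 = (812/3)*28 = 22736/3 ≈ 7578.7)
o/H(-72, -241) = 22736/(3*(-114 - 241)) = (22736/3)/(-355) = (22736/3)*(-1/355) = -22736/1065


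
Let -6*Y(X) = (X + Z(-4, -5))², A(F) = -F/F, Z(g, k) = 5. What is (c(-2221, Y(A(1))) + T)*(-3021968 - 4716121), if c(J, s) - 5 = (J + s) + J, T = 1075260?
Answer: -8286103042343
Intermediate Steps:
A(F) = -1 (A(F) = -1*1 = -1)
Y(X) = -(5 + X)²/6 (Y(X) = -(X + 5)²/6 = -(5 + X)²/6)
c(J, s) = 5 + s + 2*J (c(J, s) = 5 + ((J + s) + J) = 5 + (s + 2*J) = 5 + s + 2*J)
(c(-2221, Y(A(1))) + T)*(-3021968 - 4716121) = ((5 - (5 - 1)²/6 + 2*(-2221)) + 1075260)*(-3021968 - 4716121) = ((5 - ⅙*4² - 4442) + 1075260)*(-7738089) = ((5 - ⅙*16 - 4442) + 1075260)*(-7738089) = ((5 - 8/3 - 4442) + 1075260)*(-7738089) = (-13319/3 + 1075260)*(-7738089) = (3212461/3)*(-7738089) = -8286103042343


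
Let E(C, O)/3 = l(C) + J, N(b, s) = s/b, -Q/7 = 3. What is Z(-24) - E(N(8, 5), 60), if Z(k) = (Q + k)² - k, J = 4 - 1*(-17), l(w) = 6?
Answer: 1968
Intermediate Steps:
Q = -21 (Q = -7*3 = -21)
J = 21 (J = 4 + 17 = 21)
Z(k) = (-21 + k)² - k
E(C, O) = 81 (E(C, O) = 3*(6 + 21) = 3*27 = 81)
Z(-24) - E(N(8, 5), 60) = ((-21 - 24)² - 1*(-24)) - 1*81 = ((-45)² + 24) - 81 = (2025 + 24) - 81 = 2049 - 81 = 1968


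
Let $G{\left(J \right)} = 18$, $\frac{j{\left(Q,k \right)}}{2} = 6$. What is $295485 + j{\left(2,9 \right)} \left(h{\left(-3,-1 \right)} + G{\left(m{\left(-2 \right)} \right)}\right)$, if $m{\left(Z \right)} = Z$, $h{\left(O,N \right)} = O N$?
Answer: $295737$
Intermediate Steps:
$j{\left(Q,k \right)} = 12$ ($j{\left(Q,k \right)} = 2 \cdot 6 = 12$)
$h{\left(O,N \right)} = N O$
$295485 + j{\left(2,9 \right)} \left(h{\left(-3,-1 \right)} + G{\left(m{\left(-2 \right)} \right)}\right) = 295485 + 12 \left(\left(-1\right) \left(-3\right) + 18\right) = 295485 + 12 \left(3 + 18\right) = 295485 + 12 \cdot 21 = 295485 + 252 = 295737$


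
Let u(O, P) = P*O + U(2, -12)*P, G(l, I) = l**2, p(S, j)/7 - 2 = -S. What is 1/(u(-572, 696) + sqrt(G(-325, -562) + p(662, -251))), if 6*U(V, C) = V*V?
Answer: -397648/158123830899 - sqrt(101005)/158123830899 ≈ -2.5168e-6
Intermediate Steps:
p(S, j) = 14 - 7*S (p(S, j) = 14 + 7*(-S) = 14 - 7*S)
U(V, C) = V**2/6 (U(V, C) = (V*V)/6 = V**2/6)
u(O, P) = 2*P/3 + O*P (u(O, P) = P*O + ((1/6)*2**2)*P = O*P + ((1/6)*4)*P = O*P + 2*P/3 = 2*P/3 + O*P)
1/(u(-572, 696) + sqrt(G(-325, -562) + p(662, -251))) = 1/((1/3)*696*(2 + 3*(-572)) + sqrt((-325)**2 + (14 - 7*662))) = 1/((1/3)*696*(2 - 1716) + sqrt(105625 + (14 - 4634))) = 1/((1/3)*696*(-1714) + sqrt(105625 - 4620)) = 1/(-397648 + sqrt(101005))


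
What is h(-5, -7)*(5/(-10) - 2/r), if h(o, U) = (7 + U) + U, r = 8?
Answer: 21/4 ≈ 5.2500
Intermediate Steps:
h(o, U) = 7 + 2*U
h(-5, -7)*(5/(-10) - 2/r) = (7 + 2*(-7))*(5/(-10) - 2/8) = (7 - 14)*(5*(-1/10) - 2*1/8) = -7*(-1/2 - 1/4) = -7*(-3/4) = 21/4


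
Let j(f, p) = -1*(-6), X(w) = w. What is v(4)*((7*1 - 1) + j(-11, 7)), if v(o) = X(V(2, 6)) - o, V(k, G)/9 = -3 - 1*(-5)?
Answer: 168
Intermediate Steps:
V(k, G) = 18 (V(k, G) = 9*(-3 - 1*(-5)) = 9*(-3 + 5) = 9*2 = 18)
j(f, p) = 6
v(o) = 18 - o
v(4)*((7*1 - 1) + j(-11, 7)) = (18 - 1*4)*((7*1 - 1) + 6) = (18 - 4)*((7 - 1) + 6) = 14*(6 + 6) = 14*12 = 168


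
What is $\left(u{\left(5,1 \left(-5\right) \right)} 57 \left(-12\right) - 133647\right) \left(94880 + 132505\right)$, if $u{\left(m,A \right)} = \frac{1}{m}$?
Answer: $-30420429363$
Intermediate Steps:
$\left(u{\left(5,1 \left(-5\right) \right)} 57 \left(-12\right) - 133647\right) \left(94880 + 132505\right) = \left(\frac{1}{5} \cdot 57 \left(-12\right) - 133647\right) \left(94880 + 132505\right) = \left(\frac{1}{5} \cdot 57 \left(-12\right) - 133647\right) 227385 = \left(\frac{57}{5} \left(-12\right) - 133647\right) 227385 = \left(- \frac{684}{5} - 133647\right) 227385 = \left(- \frac{668919}{5}\right) 227385 = -30420429363$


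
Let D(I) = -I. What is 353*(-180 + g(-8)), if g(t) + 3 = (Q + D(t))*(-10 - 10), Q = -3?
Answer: -99899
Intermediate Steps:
g(t) = 57 + 20*t (g(t) = -3 + (-3 - t)*(-10 - 10) = -3 + (-3 - t)*(-20) = -3 + (60 + 20*t) = 57 + 20*t)
353*(-180 + g(-8)) = 353*(-180 + (57 + 20*(-8))) = 353*(-180 + (57 - 160)) = 353*(-180 - 103) = 353*(-283) = -99899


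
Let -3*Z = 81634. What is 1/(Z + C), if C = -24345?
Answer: -3/154669 ≈ -1.9396e-5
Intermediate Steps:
Z = -81634/3 (Z = -⅓*81634 = -81634/3 ≈ -27211.)
1/(Z + C) = 1/(-81634/3 - 24345) = 1/(-154669/3) = -3/154669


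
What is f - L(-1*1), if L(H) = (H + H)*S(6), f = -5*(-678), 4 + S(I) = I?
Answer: 3394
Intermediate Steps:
S(I) = -4 + I
f = 3390
L(H) = 4*H (L(H) = (H + H)*(-4 + 6) = (2*H)*2 = 4*H)
f - L(-1*1) = 3390 - 4*(-1*1) = 3390 - 4*(-1) = 3390 - 1*(-4) = 3390 + 4 = 3394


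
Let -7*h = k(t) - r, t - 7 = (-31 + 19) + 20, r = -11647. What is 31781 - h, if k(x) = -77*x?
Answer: 232959/7 ≈ 33280.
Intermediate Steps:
t = 15 (t = 7 + ((-31 + 19) + 20) = 7 + (-12 + 20) = 7 + 8 = 15)
h = -10492/7 (h = -(-77*15 - 1*(-11647))/7 = -(-1155 + 11647)/7 = -⅐*10492 = -10492/7 ≈ -1498.9)
31781 - h = 31781 - 1*(-10492/7) = 31781 + 10492/7 = 232959/7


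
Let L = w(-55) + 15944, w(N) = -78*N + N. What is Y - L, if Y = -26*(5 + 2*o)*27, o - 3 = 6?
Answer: -36325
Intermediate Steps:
w(N) = -77*N
o = 9 (o = 3 + 6 = 9)
L = 20179 (L = -77*(-55) + 15944 = 4235 + 15944 = 20179)
Y = -16146 (Y = -26*(5 + 2*9)*27 = -26*(5 + 18)*27 = -26*23*27 = -598*27 = -16146)
Y - L = -16146 - 1*20179 = -16146 - 20179 = -36325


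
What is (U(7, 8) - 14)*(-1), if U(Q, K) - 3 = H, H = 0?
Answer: 11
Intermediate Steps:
U(Q, K) = 3 (U(Q, K) = 3 + 0 = 3)
(U(7, 8) - 14)*(-1) = (3 - 14)*(-1) = -11*(-1) = 11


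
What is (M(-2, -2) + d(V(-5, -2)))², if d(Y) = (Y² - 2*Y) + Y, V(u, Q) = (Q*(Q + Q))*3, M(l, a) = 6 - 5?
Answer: 305809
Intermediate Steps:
M(l, a) = 1
V(u, Q) = 6*Q² (V(u, Q) = (Q*(2*Q))*3 = (2*Q²)*3 = 6*Q²)
d(Y) = Y² - Y
(M(-2, -2) + d(V(-5, -2)))² = (1 + (6*(-2)²)*(-1 + 6*(-2)²))² = (1 + (6*4)*(-1 + 6*4))² = (1 + 24*(-1 + 24))² = (1 + 24*23)² = (1 + 552)² = 553² = 305809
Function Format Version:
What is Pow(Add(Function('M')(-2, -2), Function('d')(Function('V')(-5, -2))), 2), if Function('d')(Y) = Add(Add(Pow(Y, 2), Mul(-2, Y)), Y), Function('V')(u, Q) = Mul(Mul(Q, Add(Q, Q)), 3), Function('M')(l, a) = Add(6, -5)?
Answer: 305809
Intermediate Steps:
Function('M')(l, a) = 1
Function('V')(u, Q) = Mul(6, Pow(Q, 2)) (Function('V')(u, Q) = Mul(Mul(Q, Mul(2, Q)), 3) = Mul(Mul(2, Pow(Q, 2)), 3) = Mul(6, Pow(Q, 2)))
Function('d')(Y) = Add(Pow(Y, 2), Mul(-1, Y))
Pow(Add(Function('M')(-2, -2), Function('d')(Function('V')(-5, -2))), 2) = Pow(Add(1, Mul(Mul(6, Pow(-2, 2)), Add(-1, Mul(6, Pow(-2, 2))))), 2) = Pow(Add(1, Mul(Mul(6, 4), Add(-1, Mul(6, 4)))), 2) = Pow(Add(1, Mul(24, Add(-1, 24))), 2) = Pow(Add(1, Mul(24, 23)), 2) = Pow(Add(1, 552), 2) = Pow(553, 2) = 305809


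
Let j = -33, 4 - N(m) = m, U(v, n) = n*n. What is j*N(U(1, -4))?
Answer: 396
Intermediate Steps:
U(v, n) = n²
N(m) = 4 - m
j*N(U(1, -4)) = -33*(4 - 1*(-4)²) = -33*(4 - 1*16) = -33*(4 - 16) = -33*(-12) = 396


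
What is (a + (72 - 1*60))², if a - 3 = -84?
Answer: 4761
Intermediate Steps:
a = -81 (a = 3 - 84 = -81)
(a + (72 - 1*60))² = (-81 + (72 - 1*60))² = (-81 + (72 - 60))² = (-81 + 12)² = (-69)² = 4761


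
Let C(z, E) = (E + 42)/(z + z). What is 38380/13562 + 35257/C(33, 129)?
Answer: 5260803604/386517 ≈ 13611.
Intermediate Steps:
C(z, E) = (42 + E)/(2*z) (C(z, E) = (42 + E)/((2*z)) = (42 + E)*(1/(2*z)) = (42 + E)/(2*z))
38380/13562 + 35257/C(33, 129) = 38380/13562 + 35257/(((½)*(42 + 129)/33)) = 38380*(1/13562) + 35257/(((½)*(1/33)*171)) = 19190/6781 + 35257/(57/22) = 19190/6781 + 35257*(22/57) = 19190/6781 + 775654/57 = 5260803604/386517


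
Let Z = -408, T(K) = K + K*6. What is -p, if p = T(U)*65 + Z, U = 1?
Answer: -47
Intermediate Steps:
T(K) = 7*K (T(K) = K + 6*K = 7*K)
p = 47 (p = (7*1)*65 - 408 = 7*65 - 408 = 455 - 408 = 47)
-p = -1*47 = -47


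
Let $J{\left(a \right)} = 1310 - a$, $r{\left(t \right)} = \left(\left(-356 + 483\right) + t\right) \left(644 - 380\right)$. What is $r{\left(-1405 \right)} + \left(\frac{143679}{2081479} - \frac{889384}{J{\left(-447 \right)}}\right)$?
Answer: $- \frac{1235747037058309}{3657158603} \approx -3.379 \cdot 10^{5}$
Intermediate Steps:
$r{\left(t \right)} = 33528 + 264 t$ ($r{\left(t \right)} = \left(127 + t\right) 264 = 33528 + 264 t$)
$r{\left(-1405 \right)} + \left(\frac{143679}{2081479} - \frac{889384}{J{\left(-447 \right)}}\right) = \left(33528 + 264 \left(-1405\right)\right) + \left(\frac{143679}{2081479} - \frac{889384}{1310 - -447}\right) = \left(33528 - 370920\right) + \left(143679 \cdot \frac{1}{2081479} - \frac{889384}{1310 + 447}\right) = -337392 + \left(\frac{143679}{2081479} - \frac{889384}{1757}\right) = -337392 - \frac{1850981674933}{3657158603} = - \frac{1235747037058309}{3657158603}$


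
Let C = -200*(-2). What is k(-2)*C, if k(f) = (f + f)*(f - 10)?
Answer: 19200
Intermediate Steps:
k(f) = 2*f*(-10 + f) (k(f) = (2*f)*(-10 + f) = 2*f*(-10 + f))
C = 400
k(-2)*C = (2*(-2)*(-10 - 2))*400 = (2*(-2)*(-12))*400 = 48*400 = 19200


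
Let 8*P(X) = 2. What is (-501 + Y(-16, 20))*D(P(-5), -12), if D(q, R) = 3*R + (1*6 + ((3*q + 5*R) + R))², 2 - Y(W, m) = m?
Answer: -35055855/16 ≈ -2.1910e+6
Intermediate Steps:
Y(W, m) = 2 - m
P(X) = ¼ (P(X) = (⅛)*2 = ¼)
D(q, R) = (6 + 3*q + 6*R)² + 3*R (D(q, R) = 3*R + (6 + (3*q + 6*R))² = 3*R + (6 + 3*q + 6*R)² = (6 + 3*q + 6*R)² + 3*R)
(-501 + Y(-16, 20))*D(P(-5), -12) = (-501 + (2 - 1*20))*(3*(-12) + 9*(2 + ¼ + 2*(-12))²) = (-501 + (2 - 20))*(-36 + 9*(2 + ¼ - 24)²) = (-501 - 18)*(-36 + 9*(-87/4)²) = -519*(-36 + 9*(7569/16)) = -519*(-36 + 68121/16) = -519*67545/16 = -35055855/16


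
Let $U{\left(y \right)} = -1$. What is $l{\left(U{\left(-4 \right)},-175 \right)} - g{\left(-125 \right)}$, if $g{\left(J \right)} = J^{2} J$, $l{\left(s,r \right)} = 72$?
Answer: $1953197$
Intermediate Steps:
$g{\left(J \right)} = J^{3}$
$l{\left(U{\left(-4 \right)},-175 \right)} - g{\left(-125 \right)} = 72 - \left(-125\right)^{3} = 72 - -1953125 = 72 + 1953125 = 1953197$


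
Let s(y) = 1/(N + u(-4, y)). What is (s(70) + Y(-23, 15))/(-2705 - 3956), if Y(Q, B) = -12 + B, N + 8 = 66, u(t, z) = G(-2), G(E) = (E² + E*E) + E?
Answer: -193/426304 ≈ -0.00045273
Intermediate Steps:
G(E) = E + 2*E² (G(E) = (E² + E²) + E = 2*E² + E = E + 2*E²)
u(t, z) = 6 (u(t, z) = -2*(1 + 2*(-2)) = -2*(1 - 4) = -2*(-3) = 6)
N = 58 (N = -8 + 66 = 58)
s(y) = 1/64 (s(y) = 1/(58 + 6) = 1/64)
(s(70) + Y(-23, 15))/(-2705 - 3956) = (1/64 + (-12 + 15))/(-2705 - 3956) = (1/64 + 3)/(-6661) = (193/64)*(-1/6661) = -193/426304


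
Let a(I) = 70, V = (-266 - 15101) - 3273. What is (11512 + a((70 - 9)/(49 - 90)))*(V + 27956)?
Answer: 107897912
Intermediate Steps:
V = -18640 (V = -15367 - 3273 = -18640)
(11512 + a((70 - 9)/(49 - 90)))*(V + 27956) = (11512 + 70)*(-18640 + 27956) = 11582*9316 = 107897912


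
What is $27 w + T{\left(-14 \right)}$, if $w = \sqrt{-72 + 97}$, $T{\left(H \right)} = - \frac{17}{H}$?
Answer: $\frac{1907}{14} \approx 136.21$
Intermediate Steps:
$w = 5$ ($w = \sqrt{25} = 5$)
$27 w + T{\left(-14 \right)} = 27 \cdot 5 - \frac{17}{-14} = 135 - - \frac{17}{14} = 135 + \frac{17}{14} = \frac{1907}{14}$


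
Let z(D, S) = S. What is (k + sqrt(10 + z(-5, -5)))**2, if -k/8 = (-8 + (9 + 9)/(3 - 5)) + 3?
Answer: (112 + sqrt(5))**2 ≈ 13050.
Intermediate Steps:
k = 112 (k = -8*((-8 + (9 + 9)/(3 - 5)) + 3) = -8*((-8 + 18/(-2)) + 3) = -8*((-8 + 18*(-1/2)) + 3) = -8*((-8 - 9) + 3) = -8*(-17 + 3) = -8*(-14) = 112)
(k + sqrt(10 + z(-5, -5)))**2 = (112 + sqrt(10 - 5))**2 = (112 + sqrt(5))**2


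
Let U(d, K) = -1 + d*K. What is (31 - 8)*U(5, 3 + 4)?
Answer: 782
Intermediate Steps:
U(d, K) = -1 + K*d
(31 - 8)*U(5, 3 + 4) = (31 - 8)*(-1 + (3 + 4)*5) = 23*(-1 + 7*5) = 23*(-1 + 35) = 23*34 = 782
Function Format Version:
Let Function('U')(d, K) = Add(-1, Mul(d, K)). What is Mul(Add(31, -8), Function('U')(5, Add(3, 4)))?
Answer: 782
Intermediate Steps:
Function('U')(d, K) = Add(-1, Mul(K, d))
Mul(Add(31, -8), Function('U')(5, Add(3, 4))) = Mul(Add(31, -8), Add(-1, Mul(Add(3, 4), 5))) = Mul(23, Add(-1, Mul(7, 5))) = Mul(23, Add(-1, 35)) = Mul(23, 34) = 782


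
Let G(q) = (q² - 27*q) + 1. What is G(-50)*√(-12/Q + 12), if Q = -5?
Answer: 23106*√10/5 ≈ 14614.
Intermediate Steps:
G(q) = 1 + q² - 27*q
G(-50)*√(-12/Q + 12) = (1 + (-50)² - 27*(-50))*√(-12/(-5) + 12) = (1 + 2500 + 1350)*√(-12*(-⅕) + 12) = 3851*√(12/5 + 12) = 3851*√(72/5) = 3851*(6*√10/5) = 23106*√10/5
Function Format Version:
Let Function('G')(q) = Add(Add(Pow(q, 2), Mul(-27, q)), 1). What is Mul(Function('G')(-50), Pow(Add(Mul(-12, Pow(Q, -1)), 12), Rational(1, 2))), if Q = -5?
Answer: Mul(Rational(23106, 5), Pow(10, Rational(1, 2))) ≈ 14614.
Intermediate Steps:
Function('G')(q) = Add(1, Pow(q, 2), Mul(-27, q))
Mul(Function('G')(-50), Pow(Add(Mul(-12, Pow(Q, -1)), 12), Rational(1, 2))) = Mul(Add(1, Pow(-50, 2), Mul(-27, -50)), Pow(Add(Mul(-12, Pow(-5, -1)), 12), Rational(1, 2))) = Mul(Add(1, 2500, 1350), Pow(Add(Mul(-12, Rational(-1, 5)), 12), Rational(1, 2))) = Mul(3851, Pow(Add(Rational(12, 5), 12), Rational(1, 2))) = Mul(3851, Pow(Rational(72, 5), Rational(1, 2))) = Mul(3851, Mul(Rational(6, 5), Pow(10, Rational(1, 2)))) = Mul(Rational(23106, 5), Pow(10, Rational(1, 2)))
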